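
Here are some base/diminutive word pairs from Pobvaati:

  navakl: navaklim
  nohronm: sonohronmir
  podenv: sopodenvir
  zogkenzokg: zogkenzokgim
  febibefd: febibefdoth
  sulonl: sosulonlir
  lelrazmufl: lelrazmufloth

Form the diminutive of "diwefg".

sulonl and navakl both end in -l yet inflect differently (sosulonlir, navaklim), so the final letter is not what conditions the rule; the second-to-last letter is.
"diwefg" has second-to-last letter 'f'. The stems whose second-to-last letter is 'f' (febibefd → febibefdoth, lelrazmufl → lelrazmufloth) add -oth.
The other patterns: stems whose second-to-last letter is 'n' add so- … -ir around the stem; stems whose second-to-last letter is 'k' add -im.
So diwefg → diwefgoth.

diwefgoth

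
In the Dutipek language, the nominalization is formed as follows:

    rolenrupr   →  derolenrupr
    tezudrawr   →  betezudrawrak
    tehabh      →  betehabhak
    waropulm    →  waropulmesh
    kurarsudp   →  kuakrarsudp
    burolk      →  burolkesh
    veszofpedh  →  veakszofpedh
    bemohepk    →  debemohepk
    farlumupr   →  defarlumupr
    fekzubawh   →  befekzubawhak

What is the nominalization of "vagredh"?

burolk and bemohepk both end in -k yet inflect differently (burolkesh, debemohepk), so the final letter is not what conditions the rule; the second-to-last letter is.
"vagredh" has second-to-last letter 'd'. The stems whose second-to-last letter is 'd' (kurarsudp → kuakrarsudp, veszofpedh → veakszofpedh) insert -ak- after the first vowel.
So vagredh → vaakgredh.

vaakgredh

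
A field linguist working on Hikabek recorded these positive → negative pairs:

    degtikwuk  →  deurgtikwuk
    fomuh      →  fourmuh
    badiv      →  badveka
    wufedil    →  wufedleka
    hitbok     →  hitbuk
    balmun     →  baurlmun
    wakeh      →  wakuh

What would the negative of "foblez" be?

fomuh and wakeh both end in -h yet inflect differently (fourmuh, wakuh), so the final letter is not what conditions the rule; the last vowel is.
"foblez" has last vowel 'e'. The one such stem in the data (wakeh → wakuh) changes the last vowel to 'u' (as does hitbok), so the same rule applies.
The other patterns: stems whose last vowel is 'i' delete the last vowel and add -eka; stems whose last vowel is 'u' insert -ur- after the first vowel.
So foblez → fobluz.

fobluz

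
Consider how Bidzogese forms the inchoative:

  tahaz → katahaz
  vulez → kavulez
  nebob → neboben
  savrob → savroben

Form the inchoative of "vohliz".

kavohliz

tahaz and nebob both have 2 vowels yet inflect differently (katahaz, neboben), so the number of vowels is not what conditions the rule; the final letter is.
"vohliz" ends in -z. The stems ending in -z (tahaz → katahaz, vulez → kavulez) add the prefix ka-.
So vohliz → kavohliz.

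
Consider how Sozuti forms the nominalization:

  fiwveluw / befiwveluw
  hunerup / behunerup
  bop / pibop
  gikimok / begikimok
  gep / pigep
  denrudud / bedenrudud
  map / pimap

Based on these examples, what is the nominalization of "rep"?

pirep

"rep" has 1 vowel. The stems with 1 vowel (bop → pibop, gep → pigep, map → pimap) add the prefix pi-.
The other pattern: stems with 3 vowels add the prefix be-.
So rep → pirep.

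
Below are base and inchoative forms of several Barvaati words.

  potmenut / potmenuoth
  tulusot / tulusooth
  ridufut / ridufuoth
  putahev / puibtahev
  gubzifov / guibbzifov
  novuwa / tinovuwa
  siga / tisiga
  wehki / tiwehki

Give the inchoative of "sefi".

tisefi

tulusot and gubzifov both have last vowel 'o' yet inflect differently (tulusooth, guibbzifov), so the last vowel is not what conditions the rule; the final letter is.
"sefi" ends in -i. The one such stem in the data (wehki → tiwehki) adds the prefix ti-, so the same rule applies.
So sefi → tisefi.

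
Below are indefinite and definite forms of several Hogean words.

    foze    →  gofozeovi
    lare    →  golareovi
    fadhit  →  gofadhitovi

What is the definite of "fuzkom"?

gofuzkomovi

Every pair shown (foze → gofozeovi, lare → golareovi, fadhit → gofadhitovi) follows the same rule: add go- … -ovi around the stem.
So fuzkom → gofuzkomovi.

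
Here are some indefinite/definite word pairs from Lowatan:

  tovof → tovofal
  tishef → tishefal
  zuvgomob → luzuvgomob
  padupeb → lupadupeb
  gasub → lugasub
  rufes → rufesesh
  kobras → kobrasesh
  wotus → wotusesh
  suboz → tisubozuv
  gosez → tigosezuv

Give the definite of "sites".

"sites" ends in -s. The stems ending in -s (rufes → rufesesh, kobras → kobrasesh, wotus → wotusesh) add -esh.
The other patterns: stems ending in -f add -al; stems ending in -b add the prefix lu-; stems ending in -z add ti- … -uv around the stem.
So sites → sitesesh.

sitesesh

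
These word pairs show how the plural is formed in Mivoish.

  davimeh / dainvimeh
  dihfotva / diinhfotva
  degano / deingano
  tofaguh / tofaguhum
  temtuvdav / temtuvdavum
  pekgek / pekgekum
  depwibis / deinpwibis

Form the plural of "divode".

davimeh and tofaguh both end in -h yet inflect differently (dainvimeh, tofaguhum), so the final letter is not what conditions the rule; the first letter is.
"divode" begins with d-. The stems beginning with d- (dihfotva → diinhfotva, depwibis → deinpwibis, degano → deingano) insert -in- after the first vowel.
The other pattern: stems beginning with p- or t- add -um.
So divode → diinvode.

diinvode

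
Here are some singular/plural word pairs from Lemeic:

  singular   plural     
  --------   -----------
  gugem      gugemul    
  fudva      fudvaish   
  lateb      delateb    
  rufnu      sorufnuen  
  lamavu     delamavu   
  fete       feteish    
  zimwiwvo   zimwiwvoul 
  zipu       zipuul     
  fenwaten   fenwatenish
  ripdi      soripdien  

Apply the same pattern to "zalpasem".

rufnu and lamavu both end in -u yet inflect differently (sorufnuen, delamavu), so the final letter is not what conditions the rule; the first letter is.
"zalpasem" begins with z-. The stems beginning with z- (zipu → zipuul, zimwiwvo → zimwiwvoul) add -ul.
So zalpasem → zalpasemul.

zalpasemul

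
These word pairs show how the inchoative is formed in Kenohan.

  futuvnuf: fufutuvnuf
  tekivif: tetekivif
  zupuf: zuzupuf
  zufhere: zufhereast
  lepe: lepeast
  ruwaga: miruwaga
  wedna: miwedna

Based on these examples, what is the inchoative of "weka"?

zupuf and zufhere both begin with z- yet inflect differently (zuzupuf, zufhereast), so the first letter is not what conditions the rule; the final letter is.
"weka" ends in -a. The stems ending in -a (ruwaga → miruwaga, wedna → miwedna) add the prefix mi-.
So weka → miweka.

miweka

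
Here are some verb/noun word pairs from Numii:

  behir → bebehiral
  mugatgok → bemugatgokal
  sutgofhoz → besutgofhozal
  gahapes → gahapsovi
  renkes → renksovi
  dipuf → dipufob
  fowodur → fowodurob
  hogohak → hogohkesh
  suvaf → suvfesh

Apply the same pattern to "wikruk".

wikrukob

behir and fowodur both end in -r yet inflect differently (bebehiral, fowodurob), so the final letter is not what conditions the rule; the last vowel is.
"wikruk" has last vowel 'u'. The stems whose last vowel is 'u' (dipuf → dipufob, fowodur → fowodurob) add -ob.
So wikruk → wikrukob.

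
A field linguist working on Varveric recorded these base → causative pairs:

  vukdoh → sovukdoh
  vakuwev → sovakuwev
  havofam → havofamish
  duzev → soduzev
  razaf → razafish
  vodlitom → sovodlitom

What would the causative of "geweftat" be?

"geweftat" has last vowel 'a'. The stems whose last vowel is 'a' (havofam → havofamish, razaf → razafish) add -ish.
The other pattern: stems whose last vowel is 'e' or 'o' add the prefix so-.
So geweftat → geweftatish.

geweftatish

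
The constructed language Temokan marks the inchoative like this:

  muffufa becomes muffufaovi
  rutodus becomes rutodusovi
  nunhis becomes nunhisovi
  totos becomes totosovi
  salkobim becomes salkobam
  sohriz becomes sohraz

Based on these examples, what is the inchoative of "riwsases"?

riwsasesovi

nunhis and salkobim both have last vowel 'i' yet inflect differently (nunhisovi, salkobam), so the last vowel is not what conditions the rule; the final letter is.
"riwsases" ends in -s. The stems ending in -s (rutodus → rutodusovi, nunhis → nunhisovi, totos → totosovi) add -ovi.
The other pattern: stems ending in -m or -z change the last vowel to 'a'.
So riwsases → riwsasesovi.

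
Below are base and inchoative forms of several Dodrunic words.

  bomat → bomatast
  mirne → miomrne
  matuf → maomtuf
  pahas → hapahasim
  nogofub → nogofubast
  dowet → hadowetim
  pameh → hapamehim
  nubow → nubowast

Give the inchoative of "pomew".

bomat and dowet both end in -t yet inflect differently (bomatast, hadowetim), so the final letter is not what conditions the rule; the first letter is.
"pomew" begins with p-. The stems beginning with p- (pahas → hapahasim, pameh → hapamehim) add ha- … -im around the stem.
So pomew → hapomewim.

hapomewim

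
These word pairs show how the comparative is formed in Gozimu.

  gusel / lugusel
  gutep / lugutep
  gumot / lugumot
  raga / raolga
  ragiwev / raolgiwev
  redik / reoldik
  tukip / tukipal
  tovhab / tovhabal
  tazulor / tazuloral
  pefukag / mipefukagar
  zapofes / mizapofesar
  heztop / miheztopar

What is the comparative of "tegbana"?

tegbanaal

gutep and tukip both end in -p yet inflect differently (lugutep, tukipal), so the final letter is not what conditions the rule; the first letter is.
"tegbana" begins with t-. The stems beginning with t- (tukip → tukipal, tovhab → tovhabal, tazulor → tazuloral) add -al.
The other patterns: stems beginning with g- add the prefix lu-; stems beginning with r- insert -ol- after the first vowel; stems beginning with h-, p- or z- add mi- … -ar around the stem.
So tegbana → tegbanaal.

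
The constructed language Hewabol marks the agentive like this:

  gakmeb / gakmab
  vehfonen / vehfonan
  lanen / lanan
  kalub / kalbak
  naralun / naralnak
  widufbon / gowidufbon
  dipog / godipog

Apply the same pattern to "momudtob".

"momudtob" has last vowel 'o'. The stems whose last vowel is 'o' (widufbon → gowidufbon, dipog → godipog) add the prefix go-.
The other patterns: stems whose last vowel is 'e' change the last vowel to 'a'; stems whose last vowel is 'u' delete the last vowel and add -ak.
So momudtob → gomomudtob.

gomomudtob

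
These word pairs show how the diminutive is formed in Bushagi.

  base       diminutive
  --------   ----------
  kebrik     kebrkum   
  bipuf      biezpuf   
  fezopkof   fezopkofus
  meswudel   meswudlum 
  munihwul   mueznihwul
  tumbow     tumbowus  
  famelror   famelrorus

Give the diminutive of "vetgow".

bipuf and fezopkof both end in -f yet inflect differently (biezpuf, fezopkofus), so the final letter is not what conditions the rule; the last vowel is.
"vetgow" has last vowel 'o'. The stems whose last vowel is 'o' (fezopkof → fezopkofus, tumbow → tumbowus, famelror → famelrorus) add -us.
So vetgow → vetgowus.

vetgowus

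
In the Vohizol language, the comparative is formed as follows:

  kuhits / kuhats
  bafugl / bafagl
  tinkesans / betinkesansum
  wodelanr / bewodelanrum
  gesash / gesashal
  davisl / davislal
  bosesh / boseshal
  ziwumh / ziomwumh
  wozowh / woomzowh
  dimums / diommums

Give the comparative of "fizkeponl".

befizkeponlum

"fizkeponl" has second-to-last letter 'n'. The stems whose second-to-last letter is 'n' (tinkesans → betinkesansum, wodelanr → bewodelanrum) add be- … -um around the stem.
The other patterns: stems whose second-to-last letter is 'g' or 't' change the last vowel to 'a'; stems whose second-to-last letter is 's' add -al; stems whose second-to-last letter is 'm' or 'w' insert -om- after the first vowel.
So fizkeponl → befizkeponlum.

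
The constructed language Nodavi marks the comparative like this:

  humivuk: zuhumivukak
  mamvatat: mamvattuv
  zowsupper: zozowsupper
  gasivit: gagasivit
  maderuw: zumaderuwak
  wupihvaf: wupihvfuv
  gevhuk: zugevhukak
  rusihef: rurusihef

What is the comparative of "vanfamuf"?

zuvanfamufak

"vanfamuf" has last vowel 'u'. The stems whose last vowel is 'u' (maderuw → zumaderuwak, humivuk → zuhumivukak, gevhuk → zugevhukak) add zu- … -ak around the stem.
The other patterns: stems whose last vowel is 'a' delete the last vowel and add -uv; stems whose last vowel is 'e' or 'i' repeat the first consonant+vowel as a prefix.
So vanfamuf → zuvanfamufak.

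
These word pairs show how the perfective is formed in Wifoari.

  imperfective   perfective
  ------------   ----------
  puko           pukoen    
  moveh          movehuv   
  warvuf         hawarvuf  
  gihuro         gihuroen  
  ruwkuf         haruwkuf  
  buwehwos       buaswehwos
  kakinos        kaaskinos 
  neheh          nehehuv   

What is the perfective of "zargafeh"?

kakinos and gihuro both have last vowel 'o' yet inflect differently (kaaskinos, gihuroen), so the last vowel is not what conditions the rule; the final letter is.
"zargafeh" ends in -h. The stems ending in -h (neheh → nehehuv, moveh → movehuv) add -uv.
So zargafeh → zargafehuv.

zargafehuv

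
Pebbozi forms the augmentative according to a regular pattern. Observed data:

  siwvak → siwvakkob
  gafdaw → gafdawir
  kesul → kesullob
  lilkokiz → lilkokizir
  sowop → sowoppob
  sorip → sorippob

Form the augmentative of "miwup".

lilkokiz and sorip both have last vowel 'i' yet inflect differently (lilkokizir, sorippob), so the last vowel is not what conditions the rule; the final letter is.
"miwup" ends in -p. The stems ending in -p (sorip → sorippob, sowop → sowoppob) double the final consonant and add -ob.
The other pattern: stems ending in -w or -z add -ir.
So miwup → miwuppob.

miwuppob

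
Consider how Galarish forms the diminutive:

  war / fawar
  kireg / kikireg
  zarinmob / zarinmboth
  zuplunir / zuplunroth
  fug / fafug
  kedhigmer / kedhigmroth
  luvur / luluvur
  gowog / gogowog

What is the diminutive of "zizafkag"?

fug and kireg both end in -g yet inflect differently (fafug, kikireg), so the final letter is not what conditions the rule; the number of vowels is.
"zizafkag" has 3 vowels. The stems with 3 vowels (zarinmob → zarinmboth, zuplunir → zuplunroth, kedhigmer → kedhigmroth) delete the last vowel and add -oth.
The other patterns: stems with 1 vowel add the prefix fa-; stems with 2 vowels repeat the first consonant+vowel as a prefix.
So zizafkag → zizafkgoth.

zizafkgoth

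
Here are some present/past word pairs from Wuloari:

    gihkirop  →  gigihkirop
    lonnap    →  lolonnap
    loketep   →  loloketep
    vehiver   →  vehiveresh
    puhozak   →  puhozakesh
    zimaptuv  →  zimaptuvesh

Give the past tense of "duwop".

loketep and vehiver both have last vowel 'e' yet inflect differently (loloketep, vehiveresh), so the last vowel is not what conditions the rule; the final letter is.
"duwop" ends in -p. The stems ending in -p (gihkirop → gigihkirop, lonnap → lolonnap, loketep → loloketep) repeat the first consonant+vowel as a prefix.
The other pattern: stems ending in -k, -r or -v add -esh.
So duwop → duduwop.

duduwop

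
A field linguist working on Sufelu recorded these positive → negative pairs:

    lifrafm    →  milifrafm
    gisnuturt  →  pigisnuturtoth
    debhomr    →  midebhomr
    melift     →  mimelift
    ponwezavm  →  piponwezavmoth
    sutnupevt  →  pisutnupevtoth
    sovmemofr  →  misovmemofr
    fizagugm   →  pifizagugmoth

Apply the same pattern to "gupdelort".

pigupdelortoth

melift and sutnupevt both end in -t yet inflect differently (mimelift, pisutnupevtoth), so the final letter is not what conditions the rule; the second-to-last letter is.
"gupdelort" has second-to-last letter 'r'. The one such stem in the data (gisnuturt → pigisnuturtoth) adds pi- … -oth around the stem, so the same rule applies.
The other pattern: stems whose second-to-last letter is 'f' or 'm' add the prefix mi-.
So gupdelort → pigupdelortoth.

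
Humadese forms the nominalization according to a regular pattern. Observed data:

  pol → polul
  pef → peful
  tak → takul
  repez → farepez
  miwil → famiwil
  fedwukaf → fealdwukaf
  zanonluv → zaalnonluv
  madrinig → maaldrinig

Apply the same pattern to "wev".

wevul

pol and miwil both end in -l yet inflect differently (polul, famiwil), so the final letter is not what conditions the rule; the number of vowels is.
"wev" has 1 vowel. The stems with 1 vowel (pol → polul, pef → peful, tak → takul) add -ul.
The other patterns: stems with 2 vowels add the prefix fa-; stems with 3 vowels insert -al- after the first vowel.
So wev → wevul.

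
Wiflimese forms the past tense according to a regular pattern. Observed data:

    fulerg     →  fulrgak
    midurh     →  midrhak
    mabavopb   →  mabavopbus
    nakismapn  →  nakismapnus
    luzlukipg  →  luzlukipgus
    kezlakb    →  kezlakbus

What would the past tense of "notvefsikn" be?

notvefsiknus

fulerg and luzlukipg both end in -g yet inflect differently (fulrgak, luzlukipgus), so the final letter is not what conditions the rule; the second-to-last letter is.
"notvefsikn" has second-to-last letter 'k'. The one such stem in the data (kezlakb → kezlakbus) adds -us, so the same rule applies.
The other pattern: stems whose second-to-last letter is 'r' delete the last vowel and add -ak.
So notvefsikn → notvefsiknus.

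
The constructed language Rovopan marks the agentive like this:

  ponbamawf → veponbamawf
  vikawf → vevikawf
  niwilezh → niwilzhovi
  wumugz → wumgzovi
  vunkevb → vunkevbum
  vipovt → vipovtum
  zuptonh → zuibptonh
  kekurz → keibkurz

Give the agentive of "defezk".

niwilezh and zuptonh both end in -h yet inflect differently (niwilzhovi, zuibptonh), so the final letter is not what conditions the rule; the second-to-last letter is.
"defezk" has second-to-last letter 'z'. The one such stem in the data (niwilezh → niwilzhovi) deletes the last vowel and adds -ovi (as does wumugz), so the same rule applies.
So defezk → defzkovi.

defzkovi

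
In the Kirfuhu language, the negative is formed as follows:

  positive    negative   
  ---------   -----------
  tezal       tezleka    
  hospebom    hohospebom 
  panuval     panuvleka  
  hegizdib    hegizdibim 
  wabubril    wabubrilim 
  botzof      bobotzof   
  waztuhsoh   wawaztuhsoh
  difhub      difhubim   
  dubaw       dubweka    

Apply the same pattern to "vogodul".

vogodulim

panuval and wabubril both end in -l yet inflect differently (panuvleka, wabubrilim), so the final letter is not what conditions the rule; the last vowel is.
"vogodul" has last vowel 'u'. The one such stem in the data (difhub → difhubim) adds -im, so the same rule applies.
So vogodul → vogodulim.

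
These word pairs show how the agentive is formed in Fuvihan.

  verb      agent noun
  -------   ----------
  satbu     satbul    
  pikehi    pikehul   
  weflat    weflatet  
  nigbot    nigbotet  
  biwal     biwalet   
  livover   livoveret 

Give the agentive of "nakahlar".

satbu and weflat both have 2 vowels yet inflect differently (satbul, weflatet), so the number of vowels is not what conditions the rule; whether the stem ends in a vowel or a consonant is.
"nakahlar" ends in a consonant. The stems ending in a consonant (weflat → weflatet, nigbot → nigbotet, biwal → biwalet) add -et.
So nakahlar → nakahlaret.

nakahlaret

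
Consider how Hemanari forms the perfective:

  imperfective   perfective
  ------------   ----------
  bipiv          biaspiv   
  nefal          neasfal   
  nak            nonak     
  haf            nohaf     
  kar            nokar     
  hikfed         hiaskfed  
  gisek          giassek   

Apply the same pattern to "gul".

nogul

gisek and nak both end in -k yet inflect differently (giassek, nonak), so the final letter is not what conditions the rule; the number of vowels is.
"gul" has 1 vowel. The stems with 1 vowel (haf → nohaf, nak → nonak, kar → nokar) add the prefix no-.
So gul → nogul.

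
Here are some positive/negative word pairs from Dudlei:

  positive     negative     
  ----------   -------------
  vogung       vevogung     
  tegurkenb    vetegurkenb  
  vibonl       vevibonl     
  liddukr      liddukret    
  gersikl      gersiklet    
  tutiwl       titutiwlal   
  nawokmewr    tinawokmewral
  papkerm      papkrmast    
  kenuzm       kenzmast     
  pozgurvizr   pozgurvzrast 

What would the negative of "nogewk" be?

tinogewkal

"nogewk" has second-to-last letter 'w'. The stems whose second-to-last letter is 'w' (tutiwl → titutiwlal, nawokmewr → tinawokmewral) add ti- … -al around the stem.
The other patterns: stems whose second-to-last letter is 'n' add the prefix ve-; stems whose second-to-last letter is 'k' add -et; stems whose second-to-last letter is 'r' or 'z' delete the last vowel and add -ast.
So nogewk → tinogewkal.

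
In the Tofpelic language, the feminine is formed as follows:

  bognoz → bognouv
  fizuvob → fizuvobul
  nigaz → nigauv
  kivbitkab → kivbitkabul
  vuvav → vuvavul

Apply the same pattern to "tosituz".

tosituuv

"tosituz" ends in -z. The stems ending in -z (bognoz → bognouv, nigaz → nigauv) drop the final letter and add -uv.
So tosituz → tosituuv.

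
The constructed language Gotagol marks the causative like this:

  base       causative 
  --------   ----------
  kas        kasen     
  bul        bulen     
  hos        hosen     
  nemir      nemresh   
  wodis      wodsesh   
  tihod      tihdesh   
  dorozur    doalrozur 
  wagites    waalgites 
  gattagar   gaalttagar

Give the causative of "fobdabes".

kas and wodis both end in -s yet inflect differently (kasen, wodsesh), so the final letter is not what conditions the rule; the number of vowels is.
"fobdabes" has 3 vowels. The stems with 3 vowels (dorozur → doalrozur, wagites → waalgites, gattagar → gaalttagar) insert -al- after the first vowel.
So fobdabes → foalbdabes.

foalbdabes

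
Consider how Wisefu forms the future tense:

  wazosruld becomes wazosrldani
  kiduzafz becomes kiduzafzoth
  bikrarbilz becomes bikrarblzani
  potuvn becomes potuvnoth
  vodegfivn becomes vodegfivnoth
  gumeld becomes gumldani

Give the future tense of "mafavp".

mafavpoth

bikrarbilz and kiduzafz both end in -z yet inflect differently (bikrarblzani, kiduzafzoth), so the final letter is not what conditions the rule; the second-to-last letter is.
"mafavp" has second-to-last letter 'v'. The stems whose second-to-last letter is 'v' (potuvn → potuvnoth, vodegfivn → vodegfivnoth) add -oth.
So mafavp → mafavpoth.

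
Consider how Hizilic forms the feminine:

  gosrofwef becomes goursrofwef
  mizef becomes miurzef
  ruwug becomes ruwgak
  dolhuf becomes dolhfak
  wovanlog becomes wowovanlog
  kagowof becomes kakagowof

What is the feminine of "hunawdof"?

"hunawdof" has last vowel 'o'. The stems whose last vowel is 'o' (wovanlog → wowovanlog, kagowof → kakagowof) repeat the first consonant+vowel as a prefix.
The other patterns: stems whose last vowel is 'e' insert -ur- after the first vowel; stems whose last vowel is 'u' delete the last vowel and add -ak.
So hunawdof → huhunawdof.

huhunawdof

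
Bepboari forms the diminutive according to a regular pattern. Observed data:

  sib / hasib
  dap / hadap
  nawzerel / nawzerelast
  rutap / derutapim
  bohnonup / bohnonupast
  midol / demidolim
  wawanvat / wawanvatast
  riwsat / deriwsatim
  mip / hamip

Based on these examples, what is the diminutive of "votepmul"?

dap and rutap both end in -p yet inflect differently (hadap, derutapim), so the final letter is not what conditions the rule; the number of vowels is.
"votepmul" has 3 vowels. The stems with 3 vowels (wawanvat → wawanvatast, bohnonup → bohnonupast, nawzerel → nawzerelast) add -ast.
The other patterns: stems with 1 vowel add the prefix ha-; stems with 2 vowels add de- … -im around the stem.
So votepmul → votepmulast.

votepmulast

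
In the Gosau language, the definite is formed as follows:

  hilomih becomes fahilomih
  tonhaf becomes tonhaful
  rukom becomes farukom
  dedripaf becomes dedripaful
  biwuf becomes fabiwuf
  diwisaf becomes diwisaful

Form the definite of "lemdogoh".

tonhaf and biwuf both end in -f yet inflect differently (tonhaful, fabiwuf), so the final letter is not what conditions the rule; the last vowel is.
"lemdogoh" has last vowel 'o'. The one such stem in the data (rukom → farukom) adds the prefix fa-, so the same rule applies.
The other pattern: stems whose last vowel is 'a' add -ul.
So lemdogoh → falemdogoh.

falemdogoh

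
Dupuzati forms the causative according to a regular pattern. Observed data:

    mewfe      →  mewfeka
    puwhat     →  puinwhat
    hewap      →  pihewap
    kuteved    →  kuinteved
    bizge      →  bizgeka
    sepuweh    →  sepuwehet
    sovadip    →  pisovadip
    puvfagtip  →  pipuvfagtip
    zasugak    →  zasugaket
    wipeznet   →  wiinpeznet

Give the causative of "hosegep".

kuteved and mewfe both have last vowel 'e' yet inflect differently (kuinteved, mewfeka), so the last vowel is not what conditions the rule; the final letter is.
"hosegep" ends in -p. The stems ending in -p (sovadip → pisovadip, hewap → pihewap, puvfagtip → pipuvfagtip) add the prefix pi-.
The other patterns: stems ending in -d or -t insert -in- after the first vowel; stems ending in -e drop the final letter and add -eka; stems ending in -h or -k add -et.
So hosegep → pihosegep.

pihosegep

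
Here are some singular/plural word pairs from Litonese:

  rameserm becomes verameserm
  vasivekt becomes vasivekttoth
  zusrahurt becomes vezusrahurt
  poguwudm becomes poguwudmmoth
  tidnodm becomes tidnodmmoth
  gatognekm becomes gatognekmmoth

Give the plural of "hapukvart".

vehapukvart

rameserm and gatognekm both end in -m yet inflect differently (verameserm, gatognekmmoth), so the final letter is not what conditions the rule; the second-to-last letter is.
"hapukvart" has second-to-last letter 'r'. The stems whose second-to-last letter is 'r' (rameserm → verameserm, zusrahurt → vezusrahurt) add the prefix ve-.
So hapukvart → vehapukvart.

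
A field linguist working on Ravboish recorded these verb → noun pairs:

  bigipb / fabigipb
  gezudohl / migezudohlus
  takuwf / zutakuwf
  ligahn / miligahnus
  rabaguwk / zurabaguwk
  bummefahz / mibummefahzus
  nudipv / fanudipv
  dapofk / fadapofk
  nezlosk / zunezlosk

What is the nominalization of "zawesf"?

nezlosk and dapofk both end in -k yet inflect differently (zunezlosk, fadapofk), so the final letter is not what conditions the rule; the second-to-last letter is.
"zawesf" has second-to-last letter 's'. The one such stem in the data (nezlosk → zunezlosk) adds the prefix zu-, so the same rule applies.
So zawesf → zuzawesf.

zuzawesf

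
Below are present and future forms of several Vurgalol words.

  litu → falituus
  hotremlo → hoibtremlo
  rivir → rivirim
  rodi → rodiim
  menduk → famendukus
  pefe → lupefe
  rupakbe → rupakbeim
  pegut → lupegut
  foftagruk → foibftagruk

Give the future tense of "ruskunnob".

"ruskunnob" begins with r-. The stems beginning with r- (rivir → rivirim, rodi → rodiim, rupakbe → rupakbeim) add -im.
The other patterns: stems beginning with f- or h- insert -ib- after the first vowel; stems beginning with p- add the prefix lu-; stems beginning with l- or m- add fa- … -us around the stem.
So ruskunnob → ruskunnobim.

ruskunnobim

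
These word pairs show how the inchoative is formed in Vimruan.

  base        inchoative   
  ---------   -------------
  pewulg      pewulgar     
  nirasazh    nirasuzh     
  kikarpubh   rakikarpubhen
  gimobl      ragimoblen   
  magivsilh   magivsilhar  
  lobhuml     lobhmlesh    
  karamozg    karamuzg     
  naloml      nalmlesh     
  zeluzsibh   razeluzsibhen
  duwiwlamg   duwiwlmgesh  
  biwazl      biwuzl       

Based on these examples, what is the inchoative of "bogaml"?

nirasazh and zeluzsibh both end in -h yet inflect differently (nirasuzh, razeluzsibhen), so the final letter is not what conditions the rule; the second-to-last letter is.
"bogaml" has second-to-last letter 'm'. The stems whose second-to-last letter is 'm' (lobhuml → lobhmlesh, naloml → nalmlesh, duwiwlamg → duwiwlmgesh) delete the last vowel and add -esh.
So bogaml → bogmlesh.

bogmlesh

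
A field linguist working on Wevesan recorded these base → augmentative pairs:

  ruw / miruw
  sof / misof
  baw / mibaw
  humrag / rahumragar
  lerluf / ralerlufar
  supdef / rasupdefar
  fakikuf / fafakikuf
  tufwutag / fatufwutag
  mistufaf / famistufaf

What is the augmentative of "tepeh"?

ratepehar

sof and lerluf both end in -f yet inflect differently (misof, ralerlufar), so the final letter is not what conditions the rule; the number of vowels is.
"tepeh" has 2 vowels. The stems with 2 vowels (humrag → rahumragar, lerluf → ralerlufar, supdef → rasupdefar) add ra- … -ar around the stem.
The other patterns: stems with 1 vowel add the prefix mi-; stems with 3 vowels add the prefix fa-.
So tepeh → ratepehar.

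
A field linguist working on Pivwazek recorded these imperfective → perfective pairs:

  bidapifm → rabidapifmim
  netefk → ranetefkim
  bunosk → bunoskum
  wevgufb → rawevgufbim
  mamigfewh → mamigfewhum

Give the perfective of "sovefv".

netefk and bunosk both end in -k yet inflect differently (ranetefkim, bunoskum), so the final letter is not what conditions the rule; the second-to-last letter is.
"sovefv" has second-to-last letter 'f'. The stems whose second-to-last letter is 'f' (wevgufb → rawevgufbim, netefk → ranetefkim, bidapifm → rabidapifmim) add ra- … -im around the stem.
So sovefv → rasovefvim.

rasovefvim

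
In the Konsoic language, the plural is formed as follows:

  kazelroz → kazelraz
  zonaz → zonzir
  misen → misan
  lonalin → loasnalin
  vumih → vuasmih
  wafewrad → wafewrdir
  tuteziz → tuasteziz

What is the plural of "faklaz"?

faklzir

"faklaz" has last vowel 'a'. The stems whose last vowel is 'a' (zonaz → zonzir, wafewrad → wafewrdir) delete the last vowel and add -ir.
The other patterns: stems whose last vowel is 'i' insert -as- after the first vowel; stems whose last vowel is 'e' or 'o' change the last vowel to 'a'.
So faklaz → faklzir.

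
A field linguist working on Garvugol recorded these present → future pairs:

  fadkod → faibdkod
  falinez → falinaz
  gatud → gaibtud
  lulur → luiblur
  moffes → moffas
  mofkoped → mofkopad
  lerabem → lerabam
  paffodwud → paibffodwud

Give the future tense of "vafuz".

vaibfuz

mofkoped and fadkod both end in -d yet inflect differently (mofkopad, faibdkod), so the final letter is not what conditions the rule; the last vowel is.
"vafuz" has last vowel 'u'. The stems whose last vowel is 'u' (lulur → luiblur, paffodwud → paibffodwud, gatud → gaibtud) insert -ib- after the first vowel.
So vafuz → vaibfuz.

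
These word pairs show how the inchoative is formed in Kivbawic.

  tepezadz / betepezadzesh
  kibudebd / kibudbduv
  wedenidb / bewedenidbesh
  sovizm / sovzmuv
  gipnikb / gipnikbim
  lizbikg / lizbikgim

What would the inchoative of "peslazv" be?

peslzvuv

"peslazv" has second-to-last letter 'z'. The one such stem in the data (sovizm → sovzmuv) deletes the last vowel and adds -uv (as does kibudebd), so the same rule applies.
So peslazv → peslzvuv.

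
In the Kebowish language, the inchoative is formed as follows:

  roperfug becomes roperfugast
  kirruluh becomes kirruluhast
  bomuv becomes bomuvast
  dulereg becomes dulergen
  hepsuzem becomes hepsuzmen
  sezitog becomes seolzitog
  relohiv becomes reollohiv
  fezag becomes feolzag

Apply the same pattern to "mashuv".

"mashuv" has last vowel 'u'. The stems whose last vowel is 'u' (roperfug → roperfugast, kirruluh → kirruluhast, bomuv → bomuvast) add -ast.
So mashuv → mashuvast.

mashuvast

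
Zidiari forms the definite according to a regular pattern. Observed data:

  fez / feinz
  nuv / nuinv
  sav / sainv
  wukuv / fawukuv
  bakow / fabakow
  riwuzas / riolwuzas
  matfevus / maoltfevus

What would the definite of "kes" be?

nuv and wukuv both end in -v yet inflect differently (nuinv, fawukuv), so the final letter is not what conditions the rule; the number of vowels is.
"kes" has 1 vowel. The stems with 1 vowel (fez → feinz, nuv → nuinv, sav → sainv) insert -in- after the first vowel.
So kes → keins.

keins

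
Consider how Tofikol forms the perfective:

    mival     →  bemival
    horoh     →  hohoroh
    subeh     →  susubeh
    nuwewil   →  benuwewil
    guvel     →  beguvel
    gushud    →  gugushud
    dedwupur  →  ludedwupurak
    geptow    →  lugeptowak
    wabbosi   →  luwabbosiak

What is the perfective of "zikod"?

zizikod

"zikod" ends in -d. The one such stem in the data (gushud → gugushud) repeats the first consonant+vowel as a prefix (as do horoh, subeh), so the same rule applies.
The other patterns: stems ending in -l add the prefix be-; stems ending in -i, -r or -w add lu- … -ak around the stem.
So zikod → zizikod.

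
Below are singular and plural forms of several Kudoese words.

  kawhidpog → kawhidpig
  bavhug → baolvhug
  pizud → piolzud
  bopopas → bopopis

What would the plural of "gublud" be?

bavhug and kawhidpog both end in -g yet inflect differently (baolvhug, kawhidpig), so the final letter is not what conditions the rule; the last vowel is.
"gublud" has last vowel 'u'. The stems whose last vowel is 'u' (pizud → piolzud, bavhug → baolvhug) insert -ol- after the first vowel.
So gublud → guolblud.

guolblud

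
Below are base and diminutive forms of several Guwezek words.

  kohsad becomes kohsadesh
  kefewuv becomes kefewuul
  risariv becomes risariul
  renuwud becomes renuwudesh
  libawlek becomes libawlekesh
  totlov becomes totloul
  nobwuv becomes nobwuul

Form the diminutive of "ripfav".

"ripfav" ends in -v. The stems ending in -v (risariv → risariul, totlov → totloul, kefewuv → kefewuul) drop the final letter and add -ul.
So ripfav → ripfaul.

ripfaul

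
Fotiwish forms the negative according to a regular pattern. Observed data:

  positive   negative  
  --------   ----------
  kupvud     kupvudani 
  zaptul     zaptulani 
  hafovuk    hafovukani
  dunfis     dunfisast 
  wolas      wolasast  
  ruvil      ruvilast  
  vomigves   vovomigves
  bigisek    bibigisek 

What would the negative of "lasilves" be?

lalasilves

hafovuk and bigisek both end in -k yet inflect differently (hafovukani, bibigisek), so the final letter is not what conditions the rule; the last vowel is.
"lasilves" has last vowel 'e'. The stems whose last vowel is 'e' (bigisek → bibigisek, vomigves → vovomigves) repeat the first consonant+vowel as a prefix.
The other patterns: stems whose last vowel is 'u' add -ani; stems whose last vowel is 'a' or 'i' add -ast.
So lasilves → lalasilves.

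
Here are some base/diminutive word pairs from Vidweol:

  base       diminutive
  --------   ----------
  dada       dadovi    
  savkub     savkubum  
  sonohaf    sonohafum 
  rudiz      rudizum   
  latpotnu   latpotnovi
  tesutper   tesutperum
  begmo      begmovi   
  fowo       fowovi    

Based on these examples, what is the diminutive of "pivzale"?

pivzalovi

latpotnu and savkub both have last vowel 'u' yet inflect differently (latpotnovi, savkubum), so the last vowel is not what conditions the rule; whether the stem ends in a vowel or a consonant is.
"pivzale" ends in a vowel. The stems ending in a vowel (fowo → fowovi, latpotnu → latpotnovi, begmo → begmovi) drop the final letter and add -ovi.
So pivzale → pivzalovi.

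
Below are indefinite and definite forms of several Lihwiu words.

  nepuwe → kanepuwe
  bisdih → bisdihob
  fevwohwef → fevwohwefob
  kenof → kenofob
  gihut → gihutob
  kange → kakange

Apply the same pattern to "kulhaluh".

kulhaluhob

kange and fevwohwef both have last vowel 'e' yet inflect differently (kakange, fevwohwefob), so the last vowel is not what conditions the rule; the final letter is.
"kulhaluh" ends in -h. The one such stem in the data (bisdih → bisdihob) adds -ob, so the same rule applies.
So kulhaluh → kulhaluhob.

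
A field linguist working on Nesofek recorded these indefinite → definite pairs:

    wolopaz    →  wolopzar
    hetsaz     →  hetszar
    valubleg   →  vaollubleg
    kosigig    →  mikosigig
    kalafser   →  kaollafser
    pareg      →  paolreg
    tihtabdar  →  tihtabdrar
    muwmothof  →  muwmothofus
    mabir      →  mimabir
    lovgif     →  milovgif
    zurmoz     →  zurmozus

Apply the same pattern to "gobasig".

muwmothof and lovgif both end in -f yet inflect differently (muwmothofus, milovgif), so the final letter is not what conditions the rule; the last vowel is.
"gobasig" has last vowel 'i'. The stems whose last vowel is 'i' (mabir → mimabir, lovgif → milovgif, kosigig → mikosigig) add the prefix mi-.
So gobasig → migobasig.

migobasig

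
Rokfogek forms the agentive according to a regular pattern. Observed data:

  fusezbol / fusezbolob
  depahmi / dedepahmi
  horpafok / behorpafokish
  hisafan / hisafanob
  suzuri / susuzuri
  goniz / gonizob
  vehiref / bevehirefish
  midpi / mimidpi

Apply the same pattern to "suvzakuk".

besuvzakukish

horpafok and fusezbol both have last vowel 'o' yet inflect differently (behorpafokish, fusezbolob), so the last vowel is not what conditions the rule; the final letter is.
"suvzakuk" ends in -k. The one such stem in the data (horpafok → behorpafokish) adds be- … -ish around the stem, so the same rule applies.
So suvzakuk → besuvzakukish.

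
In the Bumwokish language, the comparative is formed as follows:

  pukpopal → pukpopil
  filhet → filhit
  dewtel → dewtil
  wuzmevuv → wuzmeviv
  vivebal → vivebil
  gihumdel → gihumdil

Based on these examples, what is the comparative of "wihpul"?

Every pair shown (pukpopal → pukpopil, filhet → filhit, dewtel → dewtil, …) follows the same rule: change the last vowel to 'i'.
So wihpul → wihpil.

wihpil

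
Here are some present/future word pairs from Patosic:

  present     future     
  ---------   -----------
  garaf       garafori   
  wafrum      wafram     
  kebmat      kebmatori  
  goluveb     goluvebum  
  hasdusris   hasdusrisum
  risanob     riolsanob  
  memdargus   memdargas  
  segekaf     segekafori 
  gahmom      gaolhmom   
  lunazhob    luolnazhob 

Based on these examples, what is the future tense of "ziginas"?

gahmom and wafrum both end in -m yet inflect differently (gaolhmom, wafram), so the final letter is not what conditions the rule; the last vowel is.
"ziginas" has last vowel 'a'. The stems whose last vowel is 'a' (segekaf → segekafori, kebmat → kebmatori, garaf → garafori) add -ori.
So ziginas → ziginasori.

ziginasori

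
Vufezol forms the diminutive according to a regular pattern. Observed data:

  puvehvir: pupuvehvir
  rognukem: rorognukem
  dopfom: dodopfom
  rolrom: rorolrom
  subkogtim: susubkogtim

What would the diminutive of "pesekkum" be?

pepesekkum

Every pair shown (puvehvir → pupuvehvir, rognukem → rorognukem, dopfom → dodopfom, …) follows the same rule: repeat the first consonant+vowel as a prefix.
So pesekkum → pepesekkum.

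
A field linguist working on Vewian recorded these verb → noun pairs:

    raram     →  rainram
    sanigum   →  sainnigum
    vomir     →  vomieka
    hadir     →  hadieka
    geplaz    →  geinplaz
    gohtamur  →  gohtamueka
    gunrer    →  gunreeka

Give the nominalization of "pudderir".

pudderieka

gohtamur and sanigum both have last vowel 'u' yet inflect differently (gohtamueka, sainnigum), so the last vowel is not what conditions the rule; the final letter is.
"pudderir" ends in -r. The stems ending in -r (vomir → vomieka, gohtamur → gohtamueka, hadir → hadieka) drop the final letter and add -eka.
The other pattern: stems ending in -m or -z insert -in- after the first vowel.
So pudderir → pudderieka.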